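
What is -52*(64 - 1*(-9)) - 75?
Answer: -3871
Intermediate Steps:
-52*(64 - 1*(-9)) - 75 = -52*(64 + 9) - 75 = -52*73 - 75 = -3796 - 75 = -3871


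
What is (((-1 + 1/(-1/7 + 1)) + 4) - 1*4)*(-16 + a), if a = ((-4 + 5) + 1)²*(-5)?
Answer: -6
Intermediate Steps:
a = -20 (a = (1 + 1)²*(-5) = 2²*(-5) = 4*(-5) = -20)
(((-1 + 1/(-1/7 + 1)) + 4) - 1*4)*(-16 + a) = (((-1 + 1/(-1/7 + 1)) + 4) - 1*4)*(-16 - 20) = (((-1 + 1/(-1*⅐ + 1)) + 4) - 4)*(-36) = (((-1 + 1/(-⅐ + 1)) + 4) - 4)*(-36) = (((-1 + 1/(6/7)) + 4) - 4)*(-36) = (((-1 + 7/6) + 4) - 4)*(-36) = ((⅙ + 4) - 4)*(-36) = (25/6 - 4)*(-36) = (⅙)*(-36) = -6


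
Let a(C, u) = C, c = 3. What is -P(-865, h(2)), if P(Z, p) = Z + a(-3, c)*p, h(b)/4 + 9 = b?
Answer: 781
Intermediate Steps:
h(b) = -36 + 4*b
P(Z, p) = Z - 3*p
-P(-865, h(2)) = -(-865 - 3*(-36 + 4*2)) = -(-865 - 3*(-36 + 8)) = -(-865 - 3*(-28)) = -(-865 + 84) = -1*(-781) = 781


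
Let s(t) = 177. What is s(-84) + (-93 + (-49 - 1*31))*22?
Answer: -3629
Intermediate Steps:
s(-84) + (-93 + (-49 - 1*31))*22 = 177 + (-93 + (-49 - 1*31))*22 = 177 + (-93 + (-49 - 31))*22 = 177 + (-93 - 80)*22 = 177 - 173*22 = 177 - 3806 = -3629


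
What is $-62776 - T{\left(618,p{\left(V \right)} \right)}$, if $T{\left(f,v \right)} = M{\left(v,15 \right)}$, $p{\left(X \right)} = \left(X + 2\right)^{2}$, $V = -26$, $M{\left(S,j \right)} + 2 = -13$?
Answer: $-62761$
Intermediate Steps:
$M{\left(S,j \right)} = -15$ ($M{\left(S,j \right)} = -2 - 13 = -15$)
$p{\left(X \right)} = \left(2 + X\right)^{2}$
$T{\left(f,v \right)} = -15$
$-62776 - T{\left(618,p{\left(V \right)} \right)} = -62776 - -15 = -62776 + 15 = -62761$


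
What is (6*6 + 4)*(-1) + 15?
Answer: -25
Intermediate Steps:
(6*6 + 4)*(-1) + 15 = (36 + 4)*(-1) + 15 = 40*(-1) + 15 = -40 + 15 = -25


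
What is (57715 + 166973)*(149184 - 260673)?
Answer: -25050240432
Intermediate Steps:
(57715 + 166973)*(149184 - 260673) = 224688*(-111489) = -25050240432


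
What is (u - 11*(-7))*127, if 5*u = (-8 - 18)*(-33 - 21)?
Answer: 227203/5 ≈ 45441.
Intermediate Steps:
u = 1404/5 (u = ((-8 - 18)*(-33 - 21))/5 = (-26*(-54))/5 = (⅕)*1404 = 1404/5 ≈ 280.80)
(u - 11*(-7))*127 = (1404/5 - 11*(-7))*127 = (1404/5 + 77)*127 = (1789/5)*127 = 227203/5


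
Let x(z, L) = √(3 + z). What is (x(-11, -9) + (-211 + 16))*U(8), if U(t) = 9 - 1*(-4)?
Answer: -2535 + 26*I*√2 ≈ -2535.0 + 36.77*I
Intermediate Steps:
U(t) = 13 (U(t) = 9 + 4 = 13)
(x(-11, -9) + (-211 + 16))*U(8) = (√(3 - 11) + (-211 + 16))*13 = (√(-8) - 195)*13 = (2*I*√2 - 195)*13 = (-195 + 2*I*√2)*13 = -2535 + 26*I*√2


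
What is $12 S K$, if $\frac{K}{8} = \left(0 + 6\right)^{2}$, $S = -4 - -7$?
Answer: $10368$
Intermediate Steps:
$S = 3$ ($S = -4 + 7 = 3$)
$K = 288$ ($K = 8 \left(0 + 6\right)^{2} = 8 \cdot 6^{2} = 8 \cdot 36 = 288$)
$12 S K = 12 \cdot 3 \cdot 288 = 36 \cdot 288 = 10368$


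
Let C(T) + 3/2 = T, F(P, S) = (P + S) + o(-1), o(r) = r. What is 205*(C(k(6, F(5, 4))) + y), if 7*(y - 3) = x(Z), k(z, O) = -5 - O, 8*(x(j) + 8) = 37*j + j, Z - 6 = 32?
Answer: 18860/7 ≈ 2694.3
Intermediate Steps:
Z = 38 (Z = 6 + 32 = 38)
F(P, S) = -1 + P + S (F(P, S) = (P + S) - 1 = -1 + P + S)
x(j) = -8 + 19*j/4 (x(j) = -8 + (37*j + j)/8 = -8 + (38*j)/8 = -8 + 19*j/4)
y = 387/14 (y = 3 + (-8 + (19/4)*38)/7 = 3 + (-8 + 361/2)/7 = 3 + (⅐)*(345/2) = 3 + 345/14 = 387/14 ≈ 27.643)
C(T) = -3/2 + T
205*(C(k(6, F(5, 4))) + y) = 205*((-3/2 + (-5 - (-1 + 5 + 4))) + 387/14) = 205*((-3/2 + (-5 - 1*8)) + 387/14) = 205*((-3/2 + (-5 - 8)) + 387/14) = 205*((-3/2 - 13) + 387/14) = 205*(-29/2 + 387/14) = 205*(92/7) = 18860/7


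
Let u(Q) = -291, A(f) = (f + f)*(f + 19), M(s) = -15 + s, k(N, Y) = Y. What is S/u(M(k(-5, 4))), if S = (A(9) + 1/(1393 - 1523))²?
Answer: -4292739361/4917900 ≈ -872.88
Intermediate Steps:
A(f) = 2*f*(19 + f) (A(f) = (2*f)*(19 + f) = 2*f*(19 + f))
S = 4292739361/16900 (S = (2*9*(19 + 9) + 1/(1393 - 1523))² = (2*9*28 + 1/(-130))² = (504 - 1/130)² = (65519/130)² = 4292739361/16900 ≈ 2.5401e+5)
S/u(M(k(-5, 4))) = (4292739361/16900)/(-291) = (4292739361/16900)*(-1/291) = -4292739361/4917900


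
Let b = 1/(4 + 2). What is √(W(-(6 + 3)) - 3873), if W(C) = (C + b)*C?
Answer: 3*I*√1686/2 ≈ 61.591*I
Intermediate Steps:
b = ⅙ (b = 1/6 = ⅙ ≈ 0.16667)
W(C) = C*(⅙ + C) (W(C) = (C + ⅙)*C = (⅙ + C)*C = C*(⅙ + C))
√(W(-(6 + 3)) - 3873) = √((-(6 + 3))*(⅙ - (6 + 3)) - 3873) = √((-1*9)*(⅙ - 1*9) - 3873) = √(-9*(⅙ - 9) - 3873) = √(-9*(-53/6) - 3873) = √(159/2 - 3873) = √(-7587/2) = 3*I*√1686/2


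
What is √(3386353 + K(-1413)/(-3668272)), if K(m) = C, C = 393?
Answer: √2847969322240730341/917068 ≈ 1840.2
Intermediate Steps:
K(m) = 393
√(3386353 + K(-1413)/(-3668272)) = √(3386353 + 393/(-3668272)) = √(3386353 + 393*(-1/3668272)) = √(3386353 - 393/3668272) = √(12422063891623/3668272) = √2847969322240730341/917068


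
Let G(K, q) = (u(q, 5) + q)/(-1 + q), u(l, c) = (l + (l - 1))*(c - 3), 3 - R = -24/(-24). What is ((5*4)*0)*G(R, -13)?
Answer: 0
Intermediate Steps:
R = 2 (R = 3 - (-24)/(-24) = 3 - (-24)*(-1)/24 = 3 - 1*1 = 3 - 1 = 2)
u(l, c) = (-1 + 2*l)*(-3 + c) (u(l, c) = (l + (-1 + l))*(-3 + c) = (-1 + 2*l)*(-3 + c))
G(K, q) = (-2 + 5*q)/(-1 + q) (G(K, q) = ((3 - 1*5 - 6*q + 2*5*q) + q)/(-1 + q) = ((3 - 5 - 6*q + 10*q) + q)/(-1 + q) = ((-2 + 4*q) + q)/(-1 + q) = (-2 + 5*q)/(-1 + q))
((5*4)*0)*G(R, -13) = ((5*4)*0)*((-2 + 5*(-13))/(-1 - 13)) = (20*0)*((-2 - 65)/(-14)) = 0*(-1/14*(-67)) = 0*(67/14) = 0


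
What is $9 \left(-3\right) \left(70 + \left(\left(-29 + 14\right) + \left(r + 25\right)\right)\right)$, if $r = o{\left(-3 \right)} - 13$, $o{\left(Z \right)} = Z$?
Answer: $-1728$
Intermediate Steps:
$r = -16$ ($r = -3 - 13 = -16$)
$9 \left(-3\right) \left(70 + \left(\left(-29 + 14\right) + \left(r + 25\right)\right)\right) = 9 \left(-3\right) \left(70 + \left(\left(-29 + 14\right) + \left(-16 + 25\right)\right)\right) = - 27 \left(70 + \left(-15 + 9\right)\right) = - 27 \left(70 - 6\right) = \left(-27\right) 64 = -1728$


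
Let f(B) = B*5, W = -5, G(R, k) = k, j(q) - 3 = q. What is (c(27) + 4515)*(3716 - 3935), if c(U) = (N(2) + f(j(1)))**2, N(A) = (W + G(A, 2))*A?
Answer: -1031709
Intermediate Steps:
j(q) = 3 + q
f(B) = 5*B
N(A) = -3*A (N(A) = (-5 + 2)*A = -3*A)
c(U) = 196 (c(U) = (-3*2 + 5*(3 + 1))**2 = (-6 + 5*4)**2 = (-6 + 20)**2 = 14**2 = 196)
(c(27) + 4515)*(3716 - 3935) = (196 + 4515)*(3716 - 3935) = 4711*(-219) = -1031709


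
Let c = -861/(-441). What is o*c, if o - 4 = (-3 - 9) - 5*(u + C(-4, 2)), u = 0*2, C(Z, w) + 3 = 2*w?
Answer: -533/21 ≈ -25.381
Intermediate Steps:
C(Z, w) = -3 + 2*w
c = 41/21 (c = -861*(-1/441) = 41/21 ≈ 1.9524)
u = 0
o = -13 (o = 4 + ((-3 - 9) - 5*(0 + (-3 + 2*2))) = 4 + (-12 - 5*(0 + (-3 + 4))) = 4 + (-12 - 5*(0 + 1)) = 4 + (-12 - 5*1) = 4 + (-12 - 5) = 4 - 17 = -13)
o*c = -13*41/21 = -533/21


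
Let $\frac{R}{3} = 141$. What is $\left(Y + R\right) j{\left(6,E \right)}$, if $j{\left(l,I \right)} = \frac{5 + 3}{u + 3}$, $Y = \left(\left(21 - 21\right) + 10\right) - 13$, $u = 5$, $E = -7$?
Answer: $420$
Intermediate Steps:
$R = 423$ ($R = 3 \cdot 141 = 423$)
$Y = -3$ ($Y = \left(0 + 10\right) - 13 = 10 - 13 = -3$)
$j{\left(l,I \right)} = 1$ ($j{\left(l,I \right)} = \frac{5 + 3}{5 + 3} = \frac{8}{8} = 8 \cdot \frac{1}{8} = 1$)
$\left(Y + R\right) j{\left(6,E \right)} = \left(-3 + 423\right) 1 = 420 \cdot 1 = 420$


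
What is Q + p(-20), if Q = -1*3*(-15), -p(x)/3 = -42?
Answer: 171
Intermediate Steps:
p(x) = 126 (p(x) = -3*(-42) = 126)
Q = 45 (Q = -3*(-15) = 45)
Q + p(-20) = 45 + 126 = 171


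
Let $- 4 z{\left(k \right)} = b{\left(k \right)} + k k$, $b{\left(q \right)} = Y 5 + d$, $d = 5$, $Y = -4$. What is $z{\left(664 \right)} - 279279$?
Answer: $- \frac{1557997}{4} \approx -3.895 \cdot 10^{5}$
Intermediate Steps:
$b{\left(q \right)} = -15$ ($b{\left(q \right)} = \left(-4\right) 5 + 5 = -20 + 5 = -15$)
$z{\left(k \right)} = \frac{15}{4} - \frac{k^{2}}{4}$ ($z{\left(k \right)} = - \frac{-15 + k k}{4} = - \frac{-15 + k^{2}}{4} = \frac{15}{4} - \frac{k^{2}}{4}$)
$z{\left(664 \right)} - 279279 = \left(\frac{15}{4} - \frac{664^{2}}{4}\right) - 279279 = \left(\frac{15}{4} - 110224\right) - 279279 = - \frac{440881}{4} - 279279 = - \frac{1557997}{4}$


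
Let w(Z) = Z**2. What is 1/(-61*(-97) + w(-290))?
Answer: 1/90017 ≈ 1.1109e-5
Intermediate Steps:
1/(-61*(-97) + w(-290)) = 1/(-61*(-97) + (-290)**2) = 1/(5917 + 84100) = 1/90017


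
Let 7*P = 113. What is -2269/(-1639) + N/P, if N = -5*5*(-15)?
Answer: 4558772/185207 ≈ 24.614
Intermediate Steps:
P = 113/7 (P = (⅐)*113 = 113/7 ≈ 16.143)
N = 375 (N = -25*(-15) = 375)
-2269/(-1639) + N/P = -2269/(-1639) + 375/(113/7) = -2269*(-1/1639) + 375*(7/113) = 2269/1639 + 2625/113 = 4558772/185207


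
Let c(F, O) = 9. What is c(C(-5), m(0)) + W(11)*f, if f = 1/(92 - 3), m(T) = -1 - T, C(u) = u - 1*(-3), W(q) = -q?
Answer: 790/89 ≈ 8.8764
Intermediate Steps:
C(u) = 3 + u (C(u) = u + 3 = 3 + u)
f = 1/89 ≈ 0.011236
c(C(-5), m(0)) + W(11)*f = 9 - 1*11*(1/89) = 9 - 11*1/89 = 9 - 11/89 = 790/89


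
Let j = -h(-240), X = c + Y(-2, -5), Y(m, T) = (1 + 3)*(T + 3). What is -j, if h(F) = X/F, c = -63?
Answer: 71/240 ≈ 0.29583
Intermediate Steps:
Y(m, T) = 12 + 4*T (Y(m, T) = 4*(3 + T) = 12 + 4*T)
X = -71 (X = -63 + (12 + 4*(-5)) = -63 + (12 - 20) = -63 - 8 = -71)
h(F) = -71/F
j = -71/240 (j = -(-71)/(-240) = -(-71)*(-1)/240 = -1*71/240 = -71/240 ≈ -0.29583)
-j = -1*(-71/240) = 71/240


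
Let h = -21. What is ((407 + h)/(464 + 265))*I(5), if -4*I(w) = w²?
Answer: -4825/1458 ≈ -3.3093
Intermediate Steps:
I(w) = -w²/4
((407 + h)/(464 + 265))*I(5) = ((407 - 21)/(464 + 265))*(-¼*5²) = (386/729)*(-¼*25) = (386*(1/729))*(-25/4) = (386/729)*(-25/4) = -4825/1458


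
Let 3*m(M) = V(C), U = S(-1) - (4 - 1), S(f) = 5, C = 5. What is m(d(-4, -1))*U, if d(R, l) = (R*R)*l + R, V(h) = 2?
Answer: 4/3 ≈ 1.3333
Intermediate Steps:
d(R, l) = R + l*R² (d(R, l) = R²*l + R = l*R² + R = R + l*R²)
U = 2 (U = 5 - (4 - 1) = 5 - 1*3 = 5 - 3 = 2)
m(M) = ⅔ (m(M) = (⅓)*2 = ⅔)
m(d(-4, -1))*U = (⅔)*2 = 4/3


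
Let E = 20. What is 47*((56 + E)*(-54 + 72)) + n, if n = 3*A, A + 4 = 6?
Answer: 64302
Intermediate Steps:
A = 2 (A = -4 + 6 = 2)
n = 6 (n = 3*2 = 6)
47*((56 + E)*(-54 + 72)) + n = 47*((56 + 20)*(-54 + 72)) + 6 = 47*(76*18) + 6 = 47*1368 + 6 = 64296 + 6 = 64302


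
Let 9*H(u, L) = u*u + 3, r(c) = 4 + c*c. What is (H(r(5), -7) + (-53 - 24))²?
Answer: 22801/81 ≈ 281.49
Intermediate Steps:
r(c) = 4 + c²
H(u, L) = ⅓ + u²/9 (H(u, L) = (u*u + 3)/9 = (u² + 3)/9 = (3 + u²)/9 = ⅓ + u²/9)
(H(r(5), -7) + (-53 - 24))² = ((⅓ + (4 + 5²)²/9) + (-53 - 24))² = ((⅓ + (4 + 25)²/9) - 77)² = ((⅓ + (⅑)*29²) - 77)² = ((⅓ + (⅑)*841) - 77)² = ((⅓ + 841/9) - 77)² = (844/9 - 77)² = (151/9)² = 22801/81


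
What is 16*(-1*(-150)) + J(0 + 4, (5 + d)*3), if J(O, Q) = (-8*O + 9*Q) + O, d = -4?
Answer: 2399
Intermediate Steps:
J(O, Q) = -7*O + 9*Q
16*(-1*(-150)) + J(0 + 4, (5 + d)*3) = 16*(-1*(-150)) + (-7*(0 + 4) + 9*((5 - 4)*3)) = 16*150 + (-7*4 + 9*(1*3)) = 2400 + (-28 + 9*3) = 2400 + (-28 + 27) = 2400 - 1 = 2399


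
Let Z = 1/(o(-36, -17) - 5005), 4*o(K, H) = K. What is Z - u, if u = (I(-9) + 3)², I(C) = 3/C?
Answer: -320905/45126 ≈ -7.1113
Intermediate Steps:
o(K, H) = K/4
Z = -1/5014 (Z = 1/((¼)*(-36) - 5005) = 1/(-9 - 5005) = 1/(-5014) = -1/5014 ≈ -0.00019944)
u = 64/9 (u = (3/(-9) + 3)² = (3*(-⅑) + 3)² = (-⅓ + 3)² = (8/3)² = 64/9 ≈ 7.1111)
Z - u = -1/5014 - 1*64/9 = -1/5014 - 64/9 = -320905/45126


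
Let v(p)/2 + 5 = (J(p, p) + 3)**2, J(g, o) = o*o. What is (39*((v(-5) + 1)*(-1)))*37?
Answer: -2249637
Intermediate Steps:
J(g, o) = o**2
v(p) = -10 + 2*(3 + p**2)**2 (v(p) = -10 + 2*(p**2 + 3)**2 = -10 + 2*(3 + p**2)**2)
(39*((v(-5) + 1)*(-1)))*37 = (39*(((-10 + 2*(3 + (-5)**2)**2) + 1)*(-1)))*37 = (39*(((-10 + 2*(3 + 25)**2) + 1)*(-1)))*37 = (39*(((-10 + 2*28**2) + 1)*(-1)))*37 = (39*(((-10 + 2*784) + 1)*(-1)))*37 = (39*(((-10 + 1568) + 1)*(-1)))*37 = (39*((1558 + 1)*(-1)))*37 = (39*(1559*(-1)))*37 = (39*(-1559))*37 = -60801*37 = -2249637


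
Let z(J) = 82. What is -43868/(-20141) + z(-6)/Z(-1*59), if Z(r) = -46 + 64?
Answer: 110963/16479 ≈ 6.7336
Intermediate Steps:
Z(r) = 18
-43868/(-20141) + z(-6)/Z(-1*59) = -43868/(-20141) + 82/18 = -43868*(-1/20141) + 82*(1/18) = 3988/1831 + 41/9 = 110963/16479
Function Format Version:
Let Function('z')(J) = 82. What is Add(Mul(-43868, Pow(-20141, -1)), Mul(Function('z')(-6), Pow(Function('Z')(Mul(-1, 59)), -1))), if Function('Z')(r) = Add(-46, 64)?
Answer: Rational(110963, 16479) ≈ 6.7336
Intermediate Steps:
Function('Z')(r) = 18
Add(Mul(-43868, Pow(-20141, -1)), Mul(Function('z')(-6), Pow(Function('Z')(Mul(-1, 59)), -1))) = Add(Mul(-43868, Pow(-20141, -1)), Mul(82, Pow(18, -1))) = Add(Mul(-43868, Rational(-1, 20141)), Mul(82, Rational(1, 18))) = Add(Rational(3988, 1831), Rational(41, 9)) = Rational(110963, 16479)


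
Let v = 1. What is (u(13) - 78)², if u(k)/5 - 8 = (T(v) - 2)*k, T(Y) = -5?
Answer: 243049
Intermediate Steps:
u(k) = 40 - 35*k (u(k) = 40 + 5*((-5 - 2)*k) = 40 + 5*(-7*k) = 40 - 35*k)
(u(13) - 78)² = ((40 - 35*13) - 78)² = ((40 - 455) - 78)² = (-415 - 78)² = (-493)² = 243049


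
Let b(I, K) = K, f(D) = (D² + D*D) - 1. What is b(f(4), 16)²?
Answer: 256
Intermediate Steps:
f(D) = -1 + 2*D² (f(D) = (D² + D²) - 1 = 2*D² - 1 = -1 + 2*D²)
b(f(4), 16)² = 16² = 256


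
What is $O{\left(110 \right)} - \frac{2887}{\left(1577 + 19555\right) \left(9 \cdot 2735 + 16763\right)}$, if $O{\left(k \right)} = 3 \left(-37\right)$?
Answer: $- \frac{97058391343}{874399896} \approx -111.0$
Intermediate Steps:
$O{\left(k \right)} = -111$
$O{\left(110 \right)} - \frac{2887}{\left(1577 + 19555\right) \left(9 \cdot 2735 + 16763\right)} = -111 - \frac{2887}{\left(1577 + 19555\right) \left(9 \cdot 2735 + 16763\right)} = -111 - \frac{2887}{21132 \left(24615 + 16763\right)} = -111 - \frac{2887}{21132 \cdot 41378} = -111 - \frac{2887}{874399896} = - \frac{97058391343}{874399896}$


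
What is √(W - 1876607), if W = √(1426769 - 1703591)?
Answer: √(-1876607 + 39*I*√182) ≈ 0.19 + 1369.9*I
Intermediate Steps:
W = 39*I*√182 (W = √(-276822) = 39*I*√182 ≈ 526.14*I)
√(W - 1876607) = √(39*I*√182 - 1876607) = √(-1876607 + 39*I*√182)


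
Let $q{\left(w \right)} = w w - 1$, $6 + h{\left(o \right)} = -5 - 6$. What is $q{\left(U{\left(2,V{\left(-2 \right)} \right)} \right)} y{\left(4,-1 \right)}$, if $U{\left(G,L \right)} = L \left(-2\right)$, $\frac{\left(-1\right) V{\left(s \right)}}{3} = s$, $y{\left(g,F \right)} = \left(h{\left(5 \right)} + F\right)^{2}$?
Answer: $46332$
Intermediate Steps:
$h{\left(o \right)} = -17$ ($h{\left(o \right)} = -6 - 11 = -17$)
$y{\left(g,F \right)} = \left(-17 + F\right)^{2}$
$V{\left(s \right)} = - 3 s$
$U{\left(G,L \right)} = - 2 L$
$q{\left(w \right)} = -1 + w^{2}$ ($q{\left(w \right)} = w^{2} - 1 = -1 + w^{2}$)
$q{\left(U{\left(2,V{\left(-2 \right)} \right)} \right)} y{\left(4,-1 \right)} = \left(-1 + \left(- 2 \left(\left(-3\right) \left(-2\right)\right)\right)^{2}\right) \left(-17 - 1\right)^{2} = \left(-1 + \left(\left(-2\right) 6\right)^{2}\right) \left(-18\right)^{2} = \left(-1 + \left(-12\right)^{2}\right) 324 = \left(-1 + 144\right) 324 = 143 \cdot 324 = 46332$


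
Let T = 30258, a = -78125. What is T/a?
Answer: -30258/78125 ≈ -0.38730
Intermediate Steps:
T/a = 30258/(-78125) = 30258*(-1/78125) = -30258/78125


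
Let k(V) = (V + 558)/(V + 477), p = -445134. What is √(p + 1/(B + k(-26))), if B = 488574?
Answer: I*√21612581901394299803918/220347406 ≈ 667.18*I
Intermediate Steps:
k(V) = (558 + V)/(477 + V)
√(p + 1/(B + k(-26))) = √(-445134 + 1/(488574 + (558 - 26)/(477 - 26))) = √(-445134 + 1/(488574 + 532/451)) = √(-445134 + 1/(220347406/451)) = √(-445134 + 451/220347406) = √(-98084122221953/220347406) = I*√21612581901394299803918/220347406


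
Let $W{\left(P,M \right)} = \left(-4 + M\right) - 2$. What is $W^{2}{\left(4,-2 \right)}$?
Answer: $64$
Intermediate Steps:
$W{\left(P,M \right)} = -6 + M$
$W^{2}{\left(4,-2 \right)} = \left(-6 - 2\right)^{2} = \left(-8\right)^{2} = 64$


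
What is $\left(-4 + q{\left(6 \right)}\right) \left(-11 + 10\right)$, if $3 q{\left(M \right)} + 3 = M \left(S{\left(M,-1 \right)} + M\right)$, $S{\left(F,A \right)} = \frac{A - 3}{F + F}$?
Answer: $- \frac{19}{3} \approx -6.3333$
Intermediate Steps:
$S{\left(F,A \right)} = \frac{-3 + A}{2 F}$
$q{\left(M \right)} = -1 + \frac{M \left(M - \frac{2}{M}\right)}{3}$ ($q{\left(M \right)} = -1 + \frac{M \left(\frac{-3 - 1}{2 M} + M\right)}{3} = -1 + \frac{M \left(\frac{1}{2} \frac{1}{M} \left(-4\right) + M\right)}{3} = -1 + \frac{M \left(- \frac{2}{M} + M\right)}{3} = -1 + \frac{M \left(M - \frac{2}{M}\right)}{3}$)
$\left(-4 + q{\left(6 \right)}\right) \left(-11 + 10\right) = \left(-4 - \left(\frac{5}{3} - \frac{6^{2}}{3}\right)\right) \left(-11 + 10\right) = \left(-4 + \left(- \frac{5}{3} + \frac{1}{3} \cdot 36\right)\right) \left(-1\right) = \left(-4 + \left(- \frac{5}{3} + 12\right)\right) \left(-1\right) = \left(-4 + \frac{31}{3}\right) \left(-1\right) = \frac{19}{3} \left(-1\right) = - \frac{19}{3}$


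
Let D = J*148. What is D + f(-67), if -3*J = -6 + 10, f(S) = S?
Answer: -793/3 ≈ -264.33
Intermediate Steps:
J = -4/3 (J = -(-6 + 10)/3 = -⅓*4 = -4/3 ≈ -1.3333)
D = -592/3 (D = -4/3*148 = -592/3 ≈ -197.33)
D + f(-67) = -592/3 - 67 = -793/3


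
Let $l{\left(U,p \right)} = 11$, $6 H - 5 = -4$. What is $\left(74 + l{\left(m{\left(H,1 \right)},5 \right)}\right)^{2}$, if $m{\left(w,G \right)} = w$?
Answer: $7225$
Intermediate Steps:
$H = \frac{1}{6}$ ($H = \frac{5}{6} + \frac{1}{6} \left(-4\right) = \frac{5}{6} - \frac{2}{3} = \frac{1}{6} \approx 0.16667$)
$\left(74 + l{\left(m{\left(H,1 \right)},5 \right)}\right)^{2} = \left(74 + 11\right)^{2} = 85^{2} = 7225$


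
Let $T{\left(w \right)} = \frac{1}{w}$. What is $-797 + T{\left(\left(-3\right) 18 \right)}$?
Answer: $- \frac{43039}{54} \approx -797.02$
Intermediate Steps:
$-797 + T{\left(\left(-3\right) 18 \right)} = -797 + \frac{1}{\left(-3\right) 18} = -797 + \frac{1}{-54} = -797 - \frac{1}{54} = - \frac{43039}{54}$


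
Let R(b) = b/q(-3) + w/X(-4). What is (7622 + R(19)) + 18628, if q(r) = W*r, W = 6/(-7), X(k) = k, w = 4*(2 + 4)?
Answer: 472525/18 ≈ 26251.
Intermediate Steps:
w = 24 (w = 4*6 = 24)
W = -6/7 (W = 6*(-⅐) = -6/7 ≈ -0.85714)
q(r) = -6*r/7
R(b) = -6 + 7*b/18 (R(b) = b/((-6/7*(-3))) + 24/(-4) = b/(18/7) + 24*(-¼) = b*(7/18) - 6 = 7*b/18 - 6 = -6 + 7*b/18)
(7622 + R(19)) + 18628 = (7622 + (-6 + (7/18)*19)) + 18628 = (7622 + (-6 + 133/18)) + 18628 = (7622 + 25/18) + 18628 = 137221/18 + 18628 = 472525/18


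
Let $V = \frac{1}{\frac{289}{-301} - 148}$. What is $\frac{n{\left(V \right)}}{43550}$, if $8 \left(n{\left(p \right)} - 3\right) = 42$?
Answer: $\frac{33}{174200} \approx 0.00018944$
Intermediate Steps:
$V = - \frac{301}{44837}$ ($V = \frac{1}{289 \left(- \frac{1}{301}\right) - 148} = \frac{1}{- \frac{289}{301} - 148} = \frac{1}{- \frac{44837}{301}} = - \frac{301}{44837} \approx -0.0067132$)
$n{\left(p \right)} = \frac{33}{4}$ ($n{\left(p \right)} = 3 + \frac{1}{8} \cdot 42 = 3 + \frac{21}{4} = \frac{33}{4}$)
$\frac{n{\left(V \right)}}{43550} = \frac{33}{4 \cdot 43550} = \frac{33}{4} \cdot \frac{1}{43550} = \frac{33}{174200}$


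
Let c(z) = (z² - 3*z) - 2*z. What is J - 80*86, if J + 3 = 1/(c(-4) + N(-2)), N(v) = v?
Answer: -234021/34 ≈ -6883.0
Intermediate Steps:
c(z) = z² - 5*z
J = -101/34 (J = -3 + 1/(-4*(-5 - 4) - 2) = -3 + 1/(-4*(-9) - 2) = -3 + 1/(36 - 2) = -3 + 1/34 = -101/34 ≈ -2.9706)
J - 80*86 = -101/34 - 80*86 = -101/34 - 6880 = -234021/34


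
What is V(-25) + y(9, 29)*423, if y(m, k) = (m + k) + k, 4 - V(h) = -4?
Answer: 28349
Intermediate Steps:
V(h) = 8 (V(h) = 4 - 1*(-4) = 4 + 4 = 8)
y(m, k) = m + 2*k (y(m, k) = (k + m) + k = m + 2*k)
V(-25) + y(9, 29)*423 = 8 + (9 + 2*29)*423 = 8 + (9 + 58)*423 = 8 + 67*423 = 8 + 28341 = 28349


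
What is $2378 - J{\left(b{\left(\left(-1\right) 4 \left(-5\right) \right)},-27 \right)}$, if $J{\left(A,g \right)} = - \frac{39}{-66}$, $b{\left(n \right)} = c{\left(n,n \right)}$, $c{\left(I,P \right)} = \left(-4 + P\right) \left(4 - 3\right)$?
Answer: $\frac{52303}{22} \approx 2377.4$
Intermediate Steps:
$c{\left(I,P \right)} = -4 + P$ ($c{\left(I,P \right)} = \left(-4 + P\right) 1 = -4 + P$)
$b{\left(n \right)} = -4 + n$
$J{\left(A,g \right)} = \frac{13}{22}$ ($J{\left(A,g \right)} = \left(-39\right) \left(- \frac{1}{66}\right) = \frac{13}{22}$)
$2378 - J{\left(b{\left(\left(-1\right) 4 \left(-5\right) \right)},-27 \right)} = 2378 - \frac{13}{22} = \frac{52303}{22}$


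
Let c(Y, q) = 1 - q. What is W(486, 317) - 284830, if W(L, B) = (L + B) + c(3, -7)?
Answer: -284019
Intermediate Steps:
W(L, B) = 8 + B + L (W(L, B) = (L + B) + (1 - 1*(-7)) = (B + L) + (1 + 7) = (B + L) + 8 = 8 + B + L)
W(486, 317) - 284830 = (8 + 317 + 486) - 284830 = 811 - 284830 = -284019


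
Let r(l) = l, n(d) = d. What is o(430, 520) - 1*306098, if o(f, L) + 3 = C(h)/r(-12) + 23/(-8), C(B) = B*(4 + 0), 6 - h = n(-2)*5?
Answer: -7346621/24 ≈ -3.0611e+5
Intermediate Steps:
h = 16 (h = 6 - (-2)*5 = 6 - 1*(-10) = 6 + 10 = 16)
C(B) = 4*B (C(B) = B*4 = 4*B)
o(f, L) = -269/24 (o(f, L) = -3 + ((4*16)/(-12) + 23/(-8)) = -3 + (64*(-1/12) + 23*(-⅛)) = -3 + (-16/3 - 23/8) = -3 - 197/24 = -269/24)
o(430, 520) - 1*306098 = -269/24 - 1*306098 = -269/24 - 306098 = -7346621/24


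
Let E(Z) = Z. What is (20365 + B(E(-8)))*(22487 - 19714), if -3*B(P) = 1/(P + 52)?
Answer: 7454320367/132 ≈ 5.6472e+7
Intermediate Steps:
B(P) = -1/(3*(52 + P)) (B(P) = -1/(3*(P + 52)) = -1/(3*(52 + P)))
(20365 + B(E(-8)))*(22487 - 19714) = (20365 - 1/(156 + 3*(-8)))*(22487 - 19714) = (20365 - 1/(156 - 24))*2773 = (20365 - 1/132)*2773 = (2688179/132)*2773 = 7454320367/132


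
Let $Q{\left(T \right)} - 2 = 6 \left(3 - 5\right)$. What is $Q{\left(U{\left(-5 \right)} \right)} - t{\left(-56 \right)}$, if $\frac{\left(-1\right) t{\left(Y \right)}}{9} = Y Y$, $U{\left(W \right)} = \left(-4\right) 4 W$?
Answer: $28214$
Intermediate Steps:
$U{\left(W \right)} = - 16 W$
$Q{\left(T \right)} = -10$ ($Q{\left(T \right)} = 2 + 6 \left(3 - 5\right) = 2 + 6 \left(-2\right) = 2 - 12 = -10$)
$t{\left(Y \right)} = - 9 Y^{2}$ ($t{\left(Y \right)} = - 9 Y Y = - 9 Y^{2}$)
$Q{\left(U{\left(-5 \right)} \right)} - t{\left(-56 \right)} = -10 - - 9 \left(-56\right)^{2} = -10 - \left(-9\right) 3136 = -10 - -28224 = -10 + 28224 = 28214$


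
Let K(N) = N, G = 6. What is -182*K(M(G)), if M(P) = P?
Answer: -1092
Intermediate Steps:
-182*K(M(G)) = -182*6 = -1092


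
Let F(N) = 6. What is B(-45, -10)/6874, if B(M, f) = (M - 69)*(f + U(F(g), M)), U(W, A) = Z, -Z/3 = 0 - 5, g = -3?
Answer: -285/3437 ≈ -0.082921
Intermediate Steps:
Z = 15 (Z = -3*(0 - 5) = -3*(-5) = 15)
U(W, A) = 15
B(M, f) = (-69 + M)*(15 + f) (B(M, f) = (M - 69)*(f + 15) = (-69 + M)*(15 + f))
B(-45, -10)/6874 = (-1035 - 69*(-10) + 15*(-45) - 45*(-10))/6874 = (-1035 + 690 - 675 + 450)*(1/6874) = -570*1/6874 = -285/3437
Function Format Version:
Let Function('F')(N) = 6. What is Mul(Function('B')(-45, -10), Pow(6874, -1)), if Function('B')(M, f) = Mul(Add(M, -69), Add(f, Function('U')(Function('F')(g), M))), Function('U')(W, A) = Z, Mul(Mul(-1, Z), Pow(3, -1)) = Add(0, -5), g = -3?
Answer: Rational(-285, 3437) ≈ -0.082921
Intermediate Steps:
Z = 15 (Z = Mul(-3, Add(0, -5)) = Mul(-3, -5) = 15)
Function('U')(W, A) = 15
Function('B')(M, f) = Mul(Add(-69, M), Add(15, f)) (Function('B')(M, f) = Mul(Add(M, -69), Add(f, 15)) = Mul(Add(-69, M), Add(15, f)))
Mul(Function('B')(-45, -10), Pow(6874, -1)) = Mul(Add(-1035, Mul(-69, -10), Mul(15, -45), Mul(-45, -10)), Pow(6874, -1)) = Mul(Add(-1035, 690, -675, 450), Rational(1, 6874)) = Mul(-570, Rational(1, 6874)) = Rational(-285, 3437)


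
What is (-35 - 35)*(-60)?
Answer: 4200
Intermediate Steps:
(-35 - 35)*(-60) = -70*(-60) = 4200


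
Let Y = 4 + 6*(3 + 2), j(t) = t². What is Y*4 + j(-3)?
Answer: 145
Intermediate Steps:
Y = 34 (Y = 4 + 6*5 = 4 + 30 = 34)
Y*4 + j(-3) = 34*4 + (-3)² = 136 + 9 = 145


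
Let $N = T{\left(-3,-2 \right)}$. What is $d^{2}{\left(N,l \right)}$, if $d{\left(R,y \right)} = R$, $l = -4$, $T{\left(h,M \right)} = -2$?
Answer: $4$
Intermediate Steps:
$N = -2$
$d^{2}{\left(N,l \right)} = \left(-2\right)^{2} = 4$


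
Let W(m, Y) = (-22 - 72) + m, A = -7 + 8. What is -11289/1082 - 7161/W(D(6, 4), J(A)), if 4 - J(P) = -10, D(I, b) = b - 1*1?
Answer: 960129/14066 ≈ 68.259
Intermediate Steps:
D(I, b) = -1 + b (D(I, b) = b - 1 = -1 + b)
A = 1
J(P) = 14 (J(P) = 4 - 1*(-10) = 4 + 10 = 14)
W(m, Y) = -94 + m
-11289/1082 - 7161/W(D(6, 4), J(A)) = -11289/1082 - 7161/(-94 + (-1 + 4)) = -11289*1/1082 - 7161/(-94 + 3) = -11289/1082 - 7161/(-91) = -11289/1082 - 7161*(-1/91) = -11289/1082 + 1023/13 = 960129/14066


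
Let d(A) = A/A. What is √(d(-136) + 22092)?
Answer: √22093 ≈ 148.64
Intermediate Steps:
d(A) = 1
√(d(-136) + 22092) = √(1 + 22092) = √22093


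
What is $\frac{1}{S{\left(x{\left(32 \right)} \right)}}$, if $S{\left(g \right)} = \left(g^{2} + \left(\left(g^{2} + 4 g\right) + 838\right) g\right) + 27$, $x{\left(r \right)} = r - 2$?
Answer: $\frac{1}{56667} \approx 1.7647 \cdot 10^{-5}$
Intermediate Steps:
$x{\left(r \right)} = -2 + r$ ($x{\left(r \right)} = r - 2 = -2 + r$)
$S{\left(g \right)} = 27 + g^{2} + g \left(838 + g^{2} + 4 g\right)$ ($S{\left(g \right)} = \left(g^{2} + \left(838 + g^{2} + 4 g\right) g\right) + 27 = \left(g^{2} + g \left(838 + g^{2} + 4 g\right)\right) + 27 = 27 + g^{2} + g \left(838 + g^{2} + 4 g\right)$)
$\frac{1}{S{\left(x{\left(32 \right)} \right)}} = \frac{1}{27 + \left(-2 + 32\right)^{3} + 5 \left(-2 + 32\right)^{2} + 838 \left(-2 + 32\right)} = \frac{1}{27 + 30^{3} + 5 \cdot 30^{2} + 838 \cdot 30} = \frac{1}{27 + 27000 + 5 \cdot 900 + 25140} = \frac{1}{27 + 27000 + 4500 + 25140} = \frac{1}{56667}$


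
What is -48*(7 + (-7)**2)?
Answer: -2688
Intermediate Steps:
-48*(7 + (-7)**2) = -48*(7 + 49) = -48*56 = -2688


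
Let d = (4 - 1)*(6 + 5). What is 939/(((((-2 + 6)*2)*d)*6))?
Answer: 313/528 ≈ 0.59280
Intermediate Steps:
d = 33 (d = 3*11 = 33)
939/(((((-2 + 6)*2)*d)*6)) = 939/(((((-2 + 6)*2)*33)*6)) = 939/((((4*2)*33)*6)) = 939/(((8*33)*6)) = 939/((264*6)) = 939/1584 = 939*(1/1584) = 313/528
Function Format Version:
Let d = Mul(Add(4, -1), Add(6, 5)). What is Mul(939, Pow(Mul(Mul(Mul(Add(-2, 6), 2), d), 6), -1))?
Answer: Rational(313, 528) ≈ 0.59280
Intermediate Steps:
d = 33 (d = Mul(3, 11) = 33)
Mul(939, Pow(Mul(Mul(Mul(Add(-2, 6), 2), d), 6), -1)) = Mul(939, Pow(Mul(Mul(Mul(Add(-2, 6), 2), 33), 6), -1)) = Mul(939, Pow(Mul(Mul(Mul(4, 2), 33), 6), -1)) = Mul(939, Pow(Mul(Mul(8, 33), 6), -1)) = Mul(939, Pow(Mul(264, 6), -1)) = Mul(939, Pow(1584, -1)) = Mul(939, Rational(1, 1584)) = Rational(313, 528)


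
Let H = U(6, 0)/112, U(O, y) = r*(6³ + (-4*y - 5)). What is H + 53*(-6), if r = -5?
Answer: -36671/112 ≈ -327.42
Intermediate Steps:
U(O, y) = -1055 + 20*y (U(O, y) = -5*(6³ + (-4*y - 5)) = -5*(216 + (-5 - 4*y)) = -5*(211 - 4*y) = -1055 + 20*y)
H = -1055/112 (H = (-1055 + 20*0)/112 = (-1055 + 0)*(1/112) = -1055*1/112 = -1055/112 ≈ -9.4196)
H + 53*(-6) = -1055/112 + 53*(-6) = -1055/112 - 318 = -36671/112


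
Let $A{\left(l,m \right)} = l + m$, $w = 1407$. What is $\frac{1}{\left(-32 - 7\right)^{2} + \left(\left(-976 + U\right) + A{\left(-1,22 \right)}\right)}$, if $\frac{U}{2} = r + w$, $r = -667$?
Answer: $\frac{1}{2046} \approx 0.00048876$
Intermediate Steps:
$U = 1480$ ($U = 2 \left(-667 + 1407\right) = 2 \cdot 740 = 1480$)
$\frac{1}{\left(-32 - 7\right)^{2} + \left(\left(-976 + U\right) + A{\left(-1,22 \right)}\right)} = \frac{1}{\left(-32 - 7\right)^{2} + \left(\left(-976 + 1480\right) + \left(-1 + 22\right)\right)} = \frac{1}{\left(-39\right)^{2} + \left(504 + 21\right)} = \frac{1}{1521 + 525} = \frac{1}{2046}$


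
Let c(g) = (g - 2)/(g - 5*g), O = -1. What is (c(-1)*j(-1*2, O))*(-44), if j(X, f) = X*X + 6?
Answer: 330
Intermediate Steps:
c(g) = -(-2 + g)/(4*g) (c(g) = (-2 + g)/((-4*g)) = (-2 + g)*(-1/(4*g)) = -(-2 + g)/(4*g))
j(X, f) = 6 + X² (j(X, f) = X² + 6 = 6 + X²)
(c(-1)*j(-1*2, O))*(-44) = (((¼)*(2 - 1*(-1))/(-1))*(6 + (-1*2)²))*(-44) = (((¼)*(-1)*(2 + 1))*(6 + (-2)²))*(-44) = (((¼)*(-1)*3)*(6 + 4))*(-44) = -¾*10*(-44) = -15/2*(-44) = 330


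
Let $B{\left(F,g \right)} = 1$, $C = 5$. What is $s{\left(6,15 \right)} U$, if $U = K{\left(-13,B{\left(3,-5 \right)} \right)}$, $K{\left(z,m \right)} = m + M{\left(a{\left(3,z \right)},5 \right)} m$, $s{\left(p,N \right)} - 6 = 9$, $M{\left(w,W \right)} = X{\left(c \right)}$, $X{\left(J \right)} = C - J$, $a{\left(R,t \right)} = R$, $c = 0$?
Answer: $90$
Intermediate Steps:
$X{\left(J \right)} = 5 - J$
$M{\left(w,W \right)} = 5$ ($M{\left(w,W \right)} = 5 - 0 = 5 + 0 = 5$)
$s{\left(p,N \right)} = 15$ ($s{\left(p,N \right)} = 6 + 9 = 15$)
$K{\left(z,m \right)} = 6 m$ ($K{\left(z,m \right)} = m + 5 m = 6 m$)
$U = 6$ ($U = 6 \cdot 1 = 6$)
$s{\left(6,15 \right)} U = 15 \cdot 6 = 90$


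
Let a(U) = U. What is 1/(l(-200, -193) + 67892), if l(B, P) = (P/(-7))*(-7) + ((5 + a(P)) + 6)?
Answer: 1/67517 ≈ 1.4811e-5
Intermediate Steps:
l(B, P) = 11 + 2*P (l(B, P) = (P/(-7))*(-7) + ((5 + P) + 6) = (P*(-⅐))*(-7) + (11 + P) = -P/7*(-7) + (11 + P) = P + (11 + P) = 11 + 2*P)
1/(l(-200, -193) + 67892) = 1/((11 + 2*(-193)) + 67892) = 1/((11 - 386) + 67892) = 1/(-375 + 67892) = 1/67517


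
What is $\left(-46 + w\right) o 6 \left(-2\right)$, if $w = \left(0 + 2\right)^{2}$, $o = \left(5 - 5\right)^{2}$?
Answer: $0$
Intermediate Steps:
$o = 0$ ($o = 0^{2} = 0$)
$w = 4$ ($w = 2^{2} = 4$)
$\left(-46 + w\right) o 6 \left(-2\right) = \left(-46 + 4\right) 0 \cdot 6 \left(-2\right) = - 42 \cdot 0 \left(-2\right) = \left(-42\right) 0 = 0$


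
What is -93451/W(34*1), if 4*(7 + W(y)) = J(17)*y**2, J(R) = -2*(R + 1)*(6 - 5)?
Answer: 93451/10411 ≈ 8.9762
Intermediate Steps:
J(R) = -2 - 2*R (J(R) = -2*(1 + R) = -2 - 2*R)
W(y) = -7 - 9*y**2 (W(y) = -7 + ((-2 - 2*17)*y**2)/4 = -7 + ((-2 - 34)*y**2)/4 = -7 + (-36*y**2)/4 = -7 - 9*y**2)
-93451/W(34*1) = -93451/(-7 - 9*(34*1)**2) = -93451/(-7 - 9*34**2) = -93451/(-7 - 9*1156) = -93451/(-7 - 10404) = -93451/(-10411) = -93451*(-1/10411) = 93451/10411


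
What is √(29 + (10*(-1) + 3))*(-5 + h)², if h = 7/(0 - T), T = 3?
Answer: 484*√22/9 ≈ 252.24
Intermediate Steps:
h = -7/3 (h = 7/(0 - 1*3) = 7/(0 - 3) = 7/(-3) = 7*(-⅓) = -7/3 ≈ -2.3333)
√(29 + (10*(-1) + 3))*(-5 + h)² = √(29 + (10*(-1) + 3))*(-5 - 7/3)² = √(29 + (-10 + 3))*(-22/3)² = √(29 - 7)*(484/9) = √22*(484/9) = 484*√22/9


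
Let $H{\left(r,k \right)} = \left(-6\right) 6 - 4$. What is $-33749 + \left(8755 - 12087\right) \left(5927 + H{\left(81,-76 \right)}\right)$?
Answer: $-19649233$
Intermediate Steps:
$H{\left(r,k \right)} = -40$ ($H{\left(r,k \right)} = -36 - 4 = -40$)
$-33749 + \left(8755 - 12087\right) \left(5927 + H{\left(81,-76 \right)}\right) = -33749 + \left(8755 - 12087\right) \left(5927 - 40\right) = -33749 - 19615484 = -19649233$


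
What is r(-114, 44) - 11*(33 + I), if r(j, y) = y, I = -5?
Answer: -264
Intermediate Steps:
r(-114, 44) - 11*(33 + I) = 44 - 11*(33 - 5) = 44 - 11*28 = 44 - 1*308 = 44 - 308 = -264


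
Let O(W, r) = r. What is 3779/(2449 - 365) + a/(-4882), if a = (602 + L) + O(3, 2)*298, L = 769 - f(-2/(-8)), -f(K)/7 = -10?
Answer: 7247865/5087044 ≈ 1.4248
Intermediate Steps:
f(K) = 70 (f(K) = -7*(-10) = 70)
L = 699 (L = 769 - 1*70 = 769 - 70 = 699)
a = 1897 (a = (602 + 699) + 2*298 = 1301 + 596 = 1897)
3779/(2449 - 365) + a/(-4882) = 3779/(2449 - 365) + 1897/(-4882) = 3779/2084 + 1897*(-1/4882) = 3779*(1/2084) - 1897/4882 = 3779/2084 - 1897/4882 = 7247865/5087044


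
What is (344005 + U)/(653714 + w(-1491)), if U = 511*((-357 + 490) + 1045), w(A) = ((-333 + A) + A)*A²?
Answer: -945963/7368859801 ≈ -0.00012837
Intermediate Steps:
w(A) = A²*(-333 + 2*A) (w(A) = (-333 + 2*A)*A² = A²*(-333 + 2*A))
U = 601958 (U = 511*(133 + 1045) = 511*1178 = 601958)
(344005 + U)/(653714 + w(-1491)) = (344005 + 601958)/(653714 + (-1491)²*(-333 + 2*(-1491))) = 945963/(653714 + 2223081*(-333 - 2982)) = 945963/(653714 + 2223081*(-3315)) = 945963/(653714 - 7369513515) = 945963/(-7368859801) = 945963*(-1/7368859801) = -945963/7368859801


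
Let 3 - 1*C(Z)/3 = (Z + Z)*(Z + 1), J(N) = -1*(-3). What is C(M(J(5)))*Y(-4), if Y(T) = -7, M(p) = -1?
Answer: -63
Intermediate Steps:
J(N) = 3
C(Z) = 9 - 6*Z*(1 + Z) (C(Z) = 9 - 3*(Z + Z)*(Z + 1) = 9 - 3*2*Z*(1 + Z) = 9 - 6*Z*(1 + Z))
C(M(J(5)))*Y(-4) = (9 - 6*(-1) - 6*(-1)²)*(-7) = (9 + 6 - 6*1)*(-7) = (9 + 6 - 6)*(-7) = 9*(-7) = -63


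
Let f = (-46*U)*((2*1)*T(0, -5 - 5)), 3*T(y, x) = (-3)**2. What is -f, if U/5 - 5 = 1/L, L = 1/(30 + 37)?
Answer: 99360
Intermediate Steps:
L = 1/67 ≈ 0.014925
T(y, x) = 3 (T(y, x) = (1/3)*(-3)**2 = (1/3)*9 = 3)
U = 360 (U = 25 + 5/(1/67) = 25 + 5*67 = 25 + 335 = 360)
f = -99360 (f = (-46*360)*((2*1)*3) = -33120*3 = -16560*6 = -99360)
-f = -1*(-99360) = 99360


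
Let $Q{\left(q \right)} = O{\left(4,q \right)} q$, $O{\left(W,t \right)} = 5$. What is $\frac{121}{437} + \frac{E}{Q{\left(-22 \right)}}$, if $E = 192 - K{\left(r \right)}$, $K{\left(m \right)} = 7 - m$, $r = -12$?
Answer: $- \frac{62291}{48070} \approx -1.2958$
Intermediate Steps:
$Q{\left(q \right)} = 5 q$
$E = 173$ ($E = 192 - \left(7 - -12\right) = 192 - \left(7 + 12\right) = 192 - 19 = 173$)
$\frac{121}{437} + \frac{E}{Q{\left(-22 \right)}} = \frac{121}{437} + \frac{173}{5 \left(-22\right)} = 121 \cdot \frac{1}{437} + \frac{173}{-110} = \frac{121}{437} + 173 \left(- \frac{1}{110}\right) = \frac{121}{437} - \frac{173}{110} = - \frac{62291}{48070}$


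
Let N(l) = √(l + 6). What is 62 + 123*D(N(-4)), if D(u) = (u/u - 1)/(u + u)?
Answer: 62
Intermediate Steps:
N(l) = √(6 + l)
D(u) = 0 (D(u) = (1 - 1)/((2*u)) = 0*(1/(2*u)) = 0)
62 + 123*D(N(-4)) = 62 + 123*0 = 62 + 0 = 62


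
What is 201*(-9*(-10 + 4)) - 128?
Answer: 10726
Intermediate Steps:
201*(-9*(-10 + 4)) - 128 = 201*(-9*(-6)) - 128 = 201*54 - 128 = 10854 - 128 = 10726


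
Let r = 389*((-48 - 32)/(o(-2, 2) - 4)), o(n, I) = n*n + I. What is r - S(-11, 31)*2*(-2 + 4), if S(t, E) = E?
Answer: -15684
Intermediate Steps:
o(n, I) = I + n² (o(n, I) = n² + I = I + n²)
r = -15560 (r = 389*((-48 - 32)/((2 + (-2)²) - 4)) = 389*(-80/((2 + 4) - 4)) = 389*(-80/(6 - 4)) = 389*(-80/2) = 389*(-80*½) = 389*(-40) = -15560)
r - S(-11, 31)*2*(-2 + 4) = -15560 - 31*2*(-2 + 4) = -15560 - 31*2*2 = -15560 - 31*4 = -15560 - 1*124 = -15560 - 124 = -15684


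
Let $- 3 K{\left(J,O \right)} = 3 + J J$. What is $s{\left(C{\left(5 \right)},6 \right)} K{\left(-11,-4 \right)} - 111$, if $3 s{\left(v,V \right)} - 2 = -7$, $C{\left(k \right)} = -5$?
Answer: $- \frac{379}{9} \approx -42.111$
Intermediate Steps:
$s{\left(v,V \right)} = - \frac{5}{3}$ ($s{\left(v,V \right)} = \frac{2}{3} + \frac{1}{3} \left(-7\right) = \frac{2}{3} - \frac{7}{3} = - \frac{5}{3}$)
$K{\left(J,O \right)} = -1 - \frac{J^{2}}{3}$ ($K{\left(J,O \right)} = - \frac{3 + J J}{3} = - \frac{3 + J^{2}}{3} = -1 - \frac{J^{2}}{3}$)
$s{\left(C{\left(5 \right)},6 \right)} K{\left(-11,-4 \right)} - 111 = - \frac{5 \left(-1 - \frac{\left(-11\right)^{2}}{3}\right)}{3} - 111 = - \frac{5 \left(-1 - \frac{121}{3}\right)}{3} - 111 = \left(- \frac{5}{3}\right) \left(- \frac{124}{3}\right) - 111 = \frac{620}{9} - 111 = - \frac{379}{9}$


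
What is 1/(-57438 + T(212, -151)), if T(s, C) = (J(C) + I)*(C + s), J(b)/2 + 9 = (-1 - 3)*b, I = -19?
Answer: 1/13993 ≈ 7.1464e-5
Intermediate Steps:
J(b) = -18 - 8*b (J(b) = -18 + 2*((-1 - 3)*b) = -18 + 2*(-4*b) = -18 - 8*b)
T(s, C) = (-37 - 8*C)*(C + s) (T(s, C) = ((-18 - 8*C) - 19)*(C + s) = (-37 - 8*C)*(C + s))
1/(-57438 + T(212, -151)) = 1/(-57438 + (-37*(-151) - 37*212 - 8*(-151)² - 8*(-151)*212)) = 1/(-57438 + (5587 - 7844 - 8*22801 + 256096)) = 1/(-57438 + (5587 - 7844 - 182408 + 256096)) = 1/(-57438 + 71431) = 1/13993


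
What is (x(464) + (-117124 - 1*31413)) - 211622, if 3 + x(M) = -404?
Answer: -360566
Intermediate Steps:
x(M) = -407 (x(M) = -3 - 404 = -407)
(x(464) + (-117124 - 1*31413)) - 211622 = (-407 + (-117124 - 1*31413)) - 211622 = (-407 + (-117124 - 31413)) - 211622 = (-407 - 148537) - 211622 = -148944 - 211622 = -360566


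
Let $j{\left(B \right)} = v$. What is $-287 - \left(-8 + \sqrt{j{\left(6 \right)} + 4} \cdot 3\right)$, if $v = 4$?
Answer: $-279 - 6 \sqrt{2} \approx -287.49$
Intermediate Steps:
$j{\left(B \right)} = 4$
$-287 - \left(-8 + \sqrt{j{\left(6 \right)} + 4} \cdot 3\right) = -287 - \left(-8 + \sqrt{4 + 4} \cdot 3\right) = -287 - \left(-8 + \sqrt{8} \cdot 3\right) = -287 - \left(-8 + 2 \sqrt{2} \cdot 3\right) = -287 - \left(-8 + 6 \sqrt{2}\right) = -287 + \left(8 - 6 \sqrt{2}\right) = -279 - 6 \sqrt{2}$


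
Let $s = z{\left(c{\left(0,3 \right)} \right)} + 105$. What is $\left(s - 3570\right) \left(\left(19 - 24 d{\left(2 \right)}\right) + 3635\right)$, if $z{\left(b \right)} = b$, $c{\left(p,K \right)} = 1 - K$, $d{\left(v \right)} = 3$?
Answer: $-12418794$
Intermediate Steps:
$s = 103$ ($s = \left(1 - 3\right) + 105 = -2 + 105 = 103$)
$\left(s - 3570\right) \left(\left(19 - 24 d{\left(2 \right)}\right) + 3635\right) = \left(103 - 3570\right) \left(\left(19 - 72\right) + 3635\right) = - 3467 \left(\left(19 - 72\right) + 3635\right) = - 3467 \left(-53 + 3635\right) = \left(-3467\right) 3582 = -12418794$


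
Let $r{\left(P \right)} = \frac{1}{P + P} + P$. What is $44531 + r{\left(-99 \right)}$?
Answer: $\frac{8797535}{198} \approx 44432.0$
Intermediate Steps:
$r{\left(P \right)} = P + \frac{1}{2 P}$ ($r{\left(P \right)} = \frac{1}{2 P} + P = P + \frac{1}{2 P}$)
$44531 + r{\left(-99 \right)} = 44531 - \left(99 - \frac{1}{2 \left(-99\right)}\right) = 44531 + \left(-99 + \frac{1}{2} \left(- \frac{1}{99}\right)\right) = 44531 - \frac{19603}{198} = \frac{8797535}{198}$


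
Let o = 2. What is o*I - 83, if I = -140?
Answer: -363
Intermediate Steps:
o*I - 83 = 2*(-140) - 83 = -280 - 83 = -363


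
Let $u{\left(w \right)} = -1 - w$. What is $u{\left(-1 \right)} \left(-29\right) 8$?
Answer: $0$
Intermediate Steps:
$u{\left(-1 \right)} \left(-29\right) 8 = \left(-1 - -1\right) \left(-29\right) 8 = \left(-1 + 1\right) \left(-29\right) 8 = 0 \left(-29\right) 8 = 0 \cdot 8 = 0$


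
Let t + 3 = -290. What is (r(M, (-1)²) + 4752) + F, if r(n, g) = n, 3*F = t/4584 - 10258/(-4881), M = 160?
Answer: 109918761161/22374504 ≈ 4912.7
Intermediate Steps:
t = -293 (t = -3 - 290 = -293)
F = 15197513/22374504 (F = (-293/4584 - 10258/(-4881))/3 = (-293*1/4584 - 10258*(-1/4881))/3 = (-293/4584 + 10258/4881)/3 = (⅓)*(15197513/7458168) = 15197513/22374504 ≈ 0.67923)
(r(M, (-1)²) + 4752) + F = (160 + 4752) + 15197513/22374504 = 4912 + 15197513/22374504 = 109918761161/22374504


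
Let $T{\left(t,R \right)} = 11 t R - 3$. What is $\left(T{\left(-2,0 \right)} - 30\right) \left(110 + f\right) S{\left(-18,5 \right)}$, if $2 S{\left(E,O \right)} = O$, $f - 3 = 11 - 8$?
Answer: $-9570$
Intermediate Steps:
$T{\left(t,R \right)} = -3 + 11 R t$ ($T{\left(t,R \right)} = 11 R t - 3 = -3 + 11 R t$)
$f = 6$ ($f = 3 + \left(11 - 8\right) = 3 + 3 = 6$)
$S{\left(E,O \right)} = \frac{O}{2}$
$\left(T{\left(-2,0 \right)} - 30\right) \left(110 + f\right) S{\left(-18,5 \right)} = \left(\left(-3 + 11 \cdot 0 \left(-2\right)\right) - 30\right) \left(110 + 6\right) \frac{1}{2} \cdot 5 = \left(\left(-3 + 0\right) - 30\right) 116 \cdot \frac{5}{2} = \left(-3 - 30\right) 116 \cdot \frac{5}{2} = \left(-33\right) 116 \cdot \frac{5}{2} = \left(-3828\right) \frac{5}{2} = -9570$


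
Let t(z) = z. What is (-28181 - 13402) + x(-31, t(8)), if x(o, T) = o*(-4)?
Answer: -41459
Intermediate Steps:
x(o, T) = -4*o
(-28181 - 13402) + x(-31, t(8)) = (-28181 - 13402) - 4*(-31) = -41583 + 124 = -41459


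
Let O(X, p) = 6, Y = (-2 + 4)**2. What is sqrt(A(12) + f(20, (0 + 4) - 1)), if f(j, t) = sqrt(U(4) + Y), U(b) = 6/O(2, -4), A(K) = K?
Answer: sqrt(12 + sqrt(5)) ≈ 3.7731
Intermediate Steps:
Y = 4 (Y = 2**2 = 4)
U(b) = 1 (U(b) = 6/6 = 6*(1/6) = 1)
f(j, t) = sqrt(5) (f(j, t) = sqrt(1 + 4) = sqrt(5))
sqrt(A(12) + f(20, (0 + 4) - 1)) = sqrt(12 + sqrt(5))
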